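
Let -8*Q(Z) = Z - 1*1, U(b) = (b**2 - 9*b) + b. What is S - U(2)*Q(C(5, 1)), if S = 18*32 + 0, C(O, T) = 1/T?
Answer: 576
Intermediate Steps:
S = 576 (S = 576 + 0 = 576)
U(b) = b**2 - 8*b
Q(Z) = 1/8 - Z/8 (Q(Z) = -(Z - 1*1)/8 = -(Z - 1)/8 = -(-1 + Z)/8 = 1/8 - Z/8)
S - U(2)*Q(C(5, 1)) = 576 - 2*(-8 + 2)*(1/8 - 1/8/1) = 576 - 2*(-6)*(1/8 - 1/8*1) = 576 - (-12)*(1/8 - 1/8) = 576 - (-12)*0 = 576 - 1*0 = 576 + 0 = 576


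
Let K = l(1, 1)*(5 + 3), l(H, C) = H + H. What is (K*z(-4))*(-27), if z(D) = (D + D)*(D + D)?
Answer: -27648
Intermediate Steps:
l(H, C) = 2*H
K = 16 (K = (2*1)*(5 + 3) = 2*8 = 16)
z(D) = 4*D² (z(D) = (2*D)*(2*D) = 4*D²)
(K*z(-4))*(-27) = (16*(4*(-4)²))*(-27) = (16*(4*16))*(-27) = (16*64)*(-27) = 1024*(-27) = -27648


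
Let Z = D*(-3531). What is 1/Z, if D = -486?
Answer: 1/1716066 ≈ 5.8273e-7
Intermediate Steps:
Z = 1716066 (Z = -486*(-3531) = 1716066)
1/Z = 1/1716066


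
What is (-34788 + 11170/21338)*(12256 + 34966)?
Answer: -17526331353314/10669 ≈ -1.6427e+9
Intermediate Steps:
(-34788 + 11170/21338)*(12256 + 34966) = (-34788 + 11170*(1/21338))*47222 = (-34788 + 5585/10669)*47222 = -371147587/10669*47222 = -17526331353314/10669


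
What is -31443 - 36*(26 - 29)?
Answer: -31335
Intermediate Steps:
-31443 - 36*(26 - 29) = -31443 - 36*(-3) = -31443 + 108 = -31335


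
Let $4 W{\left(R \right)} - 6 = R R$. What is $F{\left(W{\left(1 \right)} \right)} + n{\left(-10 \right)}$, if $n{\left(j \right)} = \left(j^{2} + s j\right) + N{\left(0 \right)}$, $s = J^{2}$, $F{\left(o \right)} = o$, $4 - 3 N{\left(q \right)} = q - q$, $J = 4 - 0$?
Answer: $- \frac{683}{12} \approx -56.917$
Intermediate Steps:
$J = 4$ ($J = 4 + 0 = 4$)
$W{\left(R \right)} = \frac{3}{2} + \frac{R^{2}}{4}$ ($W{\left(R \right)} = \frac{3}{2} + \frac{R R}{4} = \frac{3}{2} + \frac{R^{2}}{4}$)
$N{\left(q \right)} = \frac{4}{3}$ ($N{\left(q \right)} = \frac{4}{3} - \frac{q - q}{3} = \frac{4}{3} - 0 = \frac{4}{3} + 0 = \frac{4}{3}$)
$s = 16$ ($s = 4^{2} = 16$)
$n{\left(j \right)} = \frac{4}{3} + j^{2} + 16 j$ ($n{\left(j \right)} = \left(j^{2} + 16 j\right) + \frac{4}{3} = \frac{4}{3} + j^{2} + 16 j$)
$F{\left(W{\left(1 \right)} \right)} + n{\left(-10 \right)} = \left(\frac{3}{2} + \frac{1^{2}}{4}\right) + \left(\frac{4}{3} + \left(-10\right)^{2} + 16 \left(-10\right)\right) = \left(\frac{3}{2} + \frac{1}{4} \cdot 1\right) + \left(\frac{4}{3} + 100 - 160\right) = \left(\frac{3}{2} + \frac{1}{4}\right) - \frac{176}{3} = \frac{7}{4} - \frac{176}{3} = - \frac{683}{12}$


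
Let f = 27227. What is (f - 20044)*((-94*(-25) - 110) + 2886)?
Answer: 36820058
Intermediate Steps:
(f - 20044)*((-94*(-25) - 110) + 2886) = (27227 - 20044)*((-94*(-25) - 110) + 2886) = 7183*((2350 - 110) + 2886) = 7183*(2240 + 2886) = 7183*5126 = 36820058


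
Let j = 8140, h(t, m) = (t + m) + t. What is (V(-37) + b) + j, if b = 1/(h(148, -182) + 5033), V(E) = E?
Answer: 41706142/5147 ≈ 8103.0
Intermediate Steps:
h(t, m) = m + 2*t (h(t, m) = (m + t) + t = m + 2*t)
b = 1/5147 (b = 1/((-182 + 2*148) + 5033) = 1/((-182 + 296) + 5033) = 1/(114 + 5033) = 1/5147 ≈ 0.00019429)
(V(-37) + b) + j = (-37 + 1/5147) + 8140 = -190438/5147 + 8140 = 41706142/5147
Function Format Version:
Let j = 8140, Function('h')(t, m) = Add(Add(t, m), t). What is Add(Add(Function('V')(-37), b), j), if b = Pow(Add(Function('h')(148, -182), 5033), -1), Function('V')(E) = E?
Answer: Rational(41706142, 5147) ≈ 8103.0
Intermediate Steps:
Function('h')(t, m) = Add(m, Mul(2, t)) (Function('h')(t, m) = Add(Add(m, t), t) = Add(m, Mul(2, t)))
b = Rational(1, 5147) (b = Pow(Add(Add(-182, Mul(2, 148)), 5033), -1) = Pow(Add(Add(-182, 296), 5033), -1) = Pow(Add(114, 5033), -1) = Pow(5147, -1) = Rational(1, 5147) ≈ 0.00019429)
Add(Add(Function('V')(-37), b), j) = Add(Add(-37, Rational(1, 5147)), 8140) = Add(Rational(-190438, 5147), 8140) = Rational(41706142, 5147)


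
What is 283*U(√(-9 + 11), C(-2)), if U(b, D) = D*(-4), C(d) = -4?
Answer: 4528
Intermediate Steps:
U(b, D) = -4*D
283*U(√(-9 + 11), C(-2)) = 283*(-4*(-4)) = 283*16 = 4528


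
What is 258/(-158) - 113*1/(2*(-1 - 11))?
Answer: 5831/1896 ≈ 3.0754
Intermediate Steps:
258/(-158) - 113*1/(2*(-1 - 11)) = 258*(-1/158) - 113/((-12*2)) = -129/79 - 113/(-24) = -129/79 - 113*(-1/24) = -129/79 + 113/24 = 5831/1896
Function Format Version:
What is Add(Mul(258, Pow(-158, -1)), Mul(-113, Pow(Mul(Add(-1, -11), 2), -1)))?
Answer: Rational(5831, 1896) ≈ 3.0754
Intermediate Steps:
Add(Mul(258, Pow(-158, -1)), Mul(-113, Pow(Mul(Add(-1, -11), 2), -1))) = Add(Mul(258, Rational(-1, 158)), Mul(-113, Pow(Mul(-12, 2), -1))) = Add(Rational(-129, 79), Mul(-113, Pow(-24, -1))) = Add(Rational(-129, 79), Mul(-113, Rational(-1, 24))) = Add(Rational(-129, 79), Rational(113, 24)) = Rational(5831, 1896)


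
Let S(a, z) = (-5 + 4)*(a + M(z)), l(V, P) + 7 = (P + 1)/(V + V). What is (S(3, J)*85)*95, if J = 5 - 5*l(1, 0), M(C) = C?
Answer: -654075/2 ≈ -3.2704e+5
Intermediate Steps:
l(V, P) = -7 + (1 + P)/(2*V) (l(V, P) = -7 + (P + 1)/(V + V) = -7 + (1 + P)/((2*V)) = -7 + (1 + P)*(1/(2*V)) = -7 + (1 + P)/(2*V))
J = 75/2 (J = 5 - 5*(1 + 0 - 14*1)/(2*1) = 5 - 5*(1 + 0 - 14)/2 = 5 - 5*(-13)/2 = 5 - 5*(-13/2) = 5 + 65/2 = 75/2 ≈ 37.500)
S(a, z) = -a - z (S(a, z) = (-5 + 4)*(a + z) = -(a + z) = -a - z)
(S(3, J)*85)*95 = ((-1*3 - 1*75/2)*85)*95 = ((-3 - 75/2)*85)*95 = -81/2*85*95 = -6885/2*95 = -654075/2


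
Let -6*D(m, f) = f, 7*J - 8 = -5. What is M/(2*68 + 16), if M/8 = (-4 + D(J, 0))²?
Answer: 16/19 ≈ 0.84210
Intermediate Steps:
J = 3/7 (J = 8/7 + (⅐)*(-5) = 8/7 - 5/7 = 3/7 ≈ 0.42857)
D(m, f) = -f/6
M = 128 (M = 8*(-4 - ⅙*0)² = 8*(-4 + 0)² = 8*(-4)² = 8*16 = 128)
M/(2*68 + 16) = 128/(2*68 + 16) = 128/(136 + 16) = 128/152 = (1/152)*128 = 16/19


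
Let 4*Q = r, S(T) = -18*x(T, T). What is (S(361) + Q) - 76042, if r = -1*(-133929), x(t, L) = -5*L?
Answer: -40279/4 ≈ -10070.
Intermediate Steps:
S(T) = 90*T (S(T) = -(-90)*T = 90*T)
r = 133929
Q = 133929/4 (Q = (¼)*133929 = 133929/4 ≈ 33482.)
(S(361) + Q) - 76042 = (90*361 + 133929/4) - 76042 = (32490 + 133929/4) - 76042 = 263889/4 - 76042 = -40279/4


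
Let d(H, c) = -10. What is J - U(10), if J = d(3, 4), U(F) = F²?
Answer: -110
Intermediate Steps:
J = -10
J - U(10) = -10 - 1*10² = -10 - 1*100 = -10 - 100 = -110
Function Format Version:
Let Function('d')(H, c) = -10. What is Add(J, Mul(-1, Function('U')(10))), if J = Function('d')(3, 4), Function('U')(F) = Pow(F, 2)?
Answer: -110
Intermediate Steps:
J = -10
Add(J, Mul(-1, Function('U')(10))) = Add(-10, Mul(-1, Pow(10, 2))) = Add(-10, Mul(-1, 100)) = Add(-10, -100) = -110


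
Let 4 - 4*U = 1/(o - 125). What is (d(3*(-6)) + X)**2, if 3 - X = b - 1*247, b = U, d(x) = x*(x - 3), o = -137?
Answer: 431773839025/1098304 ≈ 3.9313e+5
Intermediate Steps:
d(x) = x*(-3 + x)
U = 1049/1048 (U = 1 - 1/(4*(-137 - 125)) = 1 - 1/4/(-262) = 1 - 1/4*(-1/262) = 1 + 1/1048 = 1049/1048 ≈ 1.0010)
b = 1049/1048 ≈ 1.0010
X = 260951/1048 (X = 3 - (1049/1048 - 1*247) = 3 - (1049/1048 - 247) = 3 - 1*(-257807/1048) = 3 + 257807/1048 = 260951/1048 ≈ 249.00)
(d(3*(-6)) + X)**2 = ((3*(-6))*(-3 + 3*(-6)) + 260951/1048)**2 = (-18*(-3 - 18) + 260951/1048)**2 = (-18*(-21) + 260951/1048)**2 = (378 + 260951/1048)**2 = (657095/1048)**2 = 431773839025/1098304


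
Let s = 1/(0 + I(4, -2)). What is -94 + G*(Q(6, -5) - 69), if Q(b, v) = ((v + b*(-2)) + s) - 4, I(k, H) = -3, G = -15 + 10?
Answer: 1073/3 ≈ 357.67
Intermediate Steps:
G = -5
s = -⅓ (s = 1/(0 - 3) = 1/(-3) = -⅓ ≈ -0.33333)
Q(b, v) = -13/3 + v - 2*b (Q(b, v) = ((v + b*(-2)) - ⅓) - 4 = ((v - 2*b) - ⅓) - 4 = (-⅓ + v - 2*b) - 4 = -13/3 + v - 2*b)
-94 + G*(Q(6, -5) - 69) = -94 - 5*((-13/3 - 5 - 2*6) - 69) = -94 - 5*((-13/3 - 5 - 12) - 69) = -94 - 5*(-64/3 - 69) = -94 - 5*(-271/3) = -94 + 1355/3 = 1073/3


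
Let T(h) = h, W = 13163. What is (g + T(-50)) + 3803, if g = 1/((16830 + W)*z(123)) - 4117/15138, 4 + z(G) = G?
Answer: 202760083577237/54030050046 ≈ 3752.7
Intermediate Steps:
z(G) = -4 + G
g = -14694245401/54030050046 (g = 1/((16830 + 13163)*(-4 + 123)) - 4117/15138 = 1/(29993*119) - 4117*1/15138 = (1/29993)*(1/119) - 4117/15138 = 1/3569167 - 4117/15138 = -14694245401/54030050046 ≈ -0.27196)
(g + T(-50)) + 3803 = (-14694245401/54030050046 - 50) + 3803 = -2716196747701/54030050046 + 3803 = 202760083577237/54030050046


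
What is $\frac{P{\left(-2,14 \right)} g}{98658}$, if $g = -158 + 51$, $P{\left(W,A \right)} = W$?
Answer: $\frac{107}{49329} \approx 0.0021691$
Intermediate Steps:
$g = -107$
$\frac{P{\left(-2,14 \right)} g}{98658} = \frac{\left(-2\right) \left(-107\right)}{98658} = 214 \cdot \frac{1}{98658} = \frac{107}{49329}$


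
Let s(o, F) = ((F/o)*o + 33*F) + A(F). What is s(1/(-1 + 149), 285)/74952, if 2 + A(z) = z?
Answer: 9973/74952 ≈ 0.13306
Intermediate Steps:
A(z) = -2 + z
s(o, F) = -2 + 35*F (s(o, F) = ((F/o)*o + 33*F) + (-2 + F) = (F + 33*F) + (-2 + F) = 34*F + (-2 + F) = -2 + 35*F)
s(1/(-1 + 149), 285)/74952 = (-2 + 35*285)/74952 = (-2 + 9975)*(1/74952) = 9973*(1/74952) = 9973/74952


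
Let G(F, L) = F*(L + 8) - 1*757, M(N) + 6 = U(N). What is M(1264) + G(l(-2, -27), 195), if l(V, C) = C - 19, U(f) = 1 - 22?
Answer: -10122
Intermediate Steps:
U(f) = -21
M(N) = -27 (M(N) = -6 - 21 = -27)
l(V, C) = -19 + C
G(F, L) = -757 + F*(8 + L) (G(F, L) = F*(8 + L) - 757 = -757 + F*(8 + L))
M(1264) + G(l(-2, -27), 195) = -27 + (-757 + 8*(-19 - 27) + (-19 - 27)*195) = -27 + (-757 + 8*(-46) - 46*195) = -27 + (-757 - 368 - 8970) = -27 - 10095 = -10122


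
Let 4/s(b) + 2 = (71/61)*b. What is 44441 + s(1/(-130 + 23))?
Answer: 583262017/13125 ≈ 44439.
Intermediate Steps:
s(b) = 4/(-2 + 71*b/61) (s(b) = 4/(-2 + (71/61)*b) = 4/(-2 + (71*(1/61))*b) = 4/(-2 + 71*b/61))
44441 + s(1/(-130 + 23)) = 44441 + 244/(-122 + 71/(-130 + 23)) = 44441 + 244/(-122 + 71/(-107)) = 44441 + 244/(-122 + 71*(-1/107)) = 44441 + 244/(-122 - 71/107) = 44441 + 244/(-13125/107) = 44441 + 244*(-107/13125) = 44441 - 26108/13125 = 583262017/13125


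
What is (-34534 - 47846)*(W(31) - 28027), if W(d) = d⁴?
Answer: -73770795720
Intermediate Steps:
(-34534 - 47846)*(W(31) - 28027) = (-34534 - 47846)*(31⁴ - 28027) = -82380*(923521 - 28027) = -82380*895494 = -73770795720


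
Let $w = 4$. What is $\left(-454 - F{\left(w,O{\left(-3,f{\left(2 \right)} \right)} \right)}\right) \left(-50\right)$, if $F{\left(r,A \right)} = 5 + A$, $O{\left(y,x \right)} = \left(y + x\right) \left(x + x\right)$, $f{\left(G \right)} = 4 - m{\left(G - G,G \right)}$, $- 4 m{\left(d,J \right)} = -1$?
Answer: $\frac{92925}{4} \approx 23231.0$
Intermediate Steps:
$m{\left(d,J \right)} = \frac{1}{4}$ ($m{\left(d,J \right)} = \left(- \frac{1}{4}\right) \left(-1\right) = \frac{1}{4}$)
$f{\left(G \right)} = \frac{15}{4}$ ($f{\left(G \right)} = 4 - \frac{1}{4} = \frac{15}{4}$)
$O{\left(y,x \right)} = 2 x \left(x + y\right)$ ($O{\left(y,x \right)} = \left(x + y\right) 2 x = 2 x \left(x + y\right)$)
$\left(-454 - F{\left(w,O{\left(-3,f{\left(2 \right)} \right)} \right)}\right) \left(-50\right) = \left(-454 - \left(5 + 2 \cdot \frac{15}{4} \left(\frac{15}{4} - 3\right)\right)\right) \left(-50\right) = \left(-454 - \left(5 + 2 \cdot \frac{15}{4} \cdot \frac{3}{4}\right)\right) \left(-50\right) = \left(-454 - \left(5 + \frac{45}{8}\right)\right) \left(-50\right) = \left(-454 - \frac{85}{8}\right) \left(-50\right) = \left(- \frac{3717}{8}\right) \left(-50\right) = \frac{92925}{4}$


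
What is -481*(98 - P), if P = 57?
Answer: -19721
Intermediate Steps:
-481*(98 - P) = -481*(98 - 1*57) = -481*(98 - 57) = -481*41 = -19721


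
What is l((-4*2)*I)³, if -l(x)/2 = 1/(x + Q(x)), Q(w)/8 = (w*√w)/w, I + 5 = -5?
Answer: -17/2560 + 19*√5/6400 ≈ -2.2982e-6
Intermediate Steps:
I = -10 (I = -5 - 5 = -10)
Q(w) = 8*√w (Q(w) = 8*((w*√w)/w) = 8*(w^(3/2)/w) = 8*√w)
l(x) = -2/(x + 8*√x)
l((-4*2)*I)³ = (-2/(-4*2*(-10) + 8*√(-4*2*(-10))))³ = (-2/(-8*(-10) + 8*√(-8*(-10))))³ = (-2/(80 + 8*√80))³ = (-2/(80 + 8*(4*√5)))³ = (-2/(80 + 32*√5))³ = -8/(80 + 32*√5)³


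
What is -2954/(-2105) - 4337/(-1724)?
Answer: 14222081/3629020 ≈ 3.9190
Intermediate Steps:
-2954/(-2105) - 4337/(-1724) = -2954*(-1/2105) - 4337*(-1/1724) = 2954/2105 + 4337/1724 = 14222081/3629020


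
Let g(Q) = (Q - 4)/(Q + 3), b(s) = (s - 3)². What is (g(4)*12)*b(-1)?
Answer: 0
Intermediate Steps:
b(s) = (-3 + s)²
g(Q) = (-4 + Q)/(3 + Q)
(g(4)*12)*b(-1) = (((-4 + 4)/(3 + 4))*12)*(-3 - 1)² = ((0/7)*12)*(-4)² = (((⅐)*0)*12)*16 = (0*12)*16 = 0*16 = 0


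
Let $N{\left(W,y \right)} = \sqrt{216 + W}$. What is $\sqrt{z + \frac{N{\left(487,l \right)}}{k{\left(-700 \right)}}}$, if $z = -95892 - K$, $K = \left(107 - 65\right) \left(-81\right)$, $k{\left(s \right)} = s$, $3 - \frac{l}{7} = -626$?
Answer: $\frac{\sqrt{-453201000 - 7 \sqrt{703}}}{70} \approx 304.12 i$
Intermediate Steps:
$l = 4403$ ($l = 21 - -4382 = 21 + 4382 = 4403$)
$K = -3402$ ($K = 42 \left(-81\right) = -3402$)
$z = -92490$ ($z = -95892 - -3402 = -95892 + 3402 = -92490$)
$\sqrt{z + \frac{N{\left(487,l \right)}}{k{\left(-700 \right)}}} = \sqrt{-92490 + \frac{\sqrt{216 + 487}}{-700}} = \sqrt{-92490 + \sqrt{703} \left(- \frac{1}{700}\right)} = \sqrt{-92490 - \frac{\sqrt{703}}{700}}$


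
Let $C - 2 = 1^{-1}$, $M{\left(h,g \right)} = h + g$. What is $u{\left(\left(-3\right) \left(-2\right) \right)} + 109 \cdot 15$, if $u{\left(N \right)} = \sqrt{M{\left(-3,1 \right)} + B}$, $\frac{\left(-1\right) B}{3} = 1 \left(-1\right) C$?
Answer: $1635 + \sqrt{7} \approx 1637.6$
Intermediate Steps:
$M{\left(h,g \right)} = g + h$
$C = 3$ ($C = 2 + 1^{-1} = 2 + 1 = 3$)
$B = 9$ ($B = - 3 \cdot 1 \left(-1\right) 3 = - 3 \left(\left(-1\right) 3\right) = \left(-3\right) \left(-3\right) = 9$)
$u{\left(N \right)} = \sqrt{7}$ ($u{\left(N \right)} = \sqrt{\left(1 - 3\right) + 9} = \sqrt{-2 + 9} = \sqrt{7}$)
$u{\left(\left(-3\right) \left(-2\right) \right)} + 109 \cdot 15 = \sqrt{7} + 109 \cdot 15 = \sqrt{7} + 1635 = 1635 + \sqrt{7}$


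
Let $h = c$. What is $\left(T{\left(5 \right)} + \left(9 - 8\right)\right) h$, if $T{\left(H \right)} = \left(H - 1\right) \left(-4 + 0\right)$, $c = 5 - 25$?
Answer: $300$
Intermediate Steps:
$c = -20$ ($c = 5 - 25 = -20$)
$T{\left(H \right)} = 4 - 4 H$ ($T{\left(H \right)} = \left(-1 + H\right) \left(-4\right) = 4 - 4 H$)
$h = -20$
$\left(T{\left(5 \right)} + \left(9 - 8\right)\right) h = \left(\left(4 - 20\right) + \left(9 - 8\right)\right) \left(-20\right) = \left(-16 + 1\right) \left(-20\right) = \left(-15\right) \left(-20\right) = 300$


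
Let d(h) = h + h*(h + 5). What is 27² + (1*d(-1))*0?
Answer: 729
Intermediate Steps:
d(h) = h + h*(5 + h)
27² + (1*d(-1))*0 = 27² + (1*(-(6 - 1)))*0 = 729 + (1*(-1*5))*0 = 729 + (1*(-5))*0 = 729 - 5*0 = 729 + 0 = 729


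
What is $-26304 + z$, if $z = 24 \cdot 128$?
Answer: $-23232$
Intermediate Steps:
$z = 3072$
$-26304 + z = -26304 + 3072 = -23232$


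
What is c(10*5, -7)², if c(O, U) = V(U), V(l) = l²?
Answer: 2401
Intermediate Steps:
c(O, U) = U²
c(10*5, -7)² = ((-7)²)² = 49² = 2401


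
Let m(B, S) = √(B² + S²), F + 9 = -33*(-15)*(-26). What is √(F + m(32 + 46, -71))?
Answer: √(-12879 + 5*√445) ≈ 113.02*I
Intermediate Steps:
F = -12879 (F = -9 - 33*(-15)*(-26) = -9 + 495*(-26) = -9 - 12870 = -12879)
√(F + m(32 + 46, -71)) = √(-12879 + √((32 + 46)² + (-71)²)) = √(-12879 + √(78² + 5041)) = √(-12879 + √(6084 + 5041)) = √(-12879 + √11125) = √(-12879 + 5*√445)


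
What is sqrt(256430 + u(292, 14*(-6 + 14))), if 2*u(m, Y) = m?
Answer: 8*sqrt(4009) ≈ 506.53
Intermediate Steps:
u(m, Y) = m/2
sqrt(256430 + u(292, 14*(-6 + 14))) = sqrt(256430 + (1/2)*292) = sqrt(256430 + 146) = sqrt(256576) = 8*sqrt(4009)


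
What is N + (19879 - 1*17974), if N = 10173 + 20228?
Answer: 32306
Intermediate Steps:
N = 30401
N + (19879 - 1*17974) = 30401 + (19879 - 1*17974) = 30401 + (19879 - 17974) = 30401 + 1905 = 32306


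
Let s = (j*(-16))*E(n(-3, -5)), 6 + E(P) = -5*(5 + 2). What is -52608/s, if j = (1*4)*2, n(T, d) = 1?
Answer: -411/41 ≈ -10.024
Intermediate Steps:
E(P) = -41 (E(P) = -6 - 5*(5 + 2) = -6 - 5*7 = -6 - 35 = -41)
j = 8 (j = 4*2 = 8)
s = 5248 (s = (8*(-16))*(-41) = -128*(-41) = 5248)
-52608/s = -52608/5248 = -52608*1/5248 = -411/41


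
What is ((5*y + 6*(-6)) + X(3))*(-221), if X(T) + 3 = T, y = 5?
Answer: 2431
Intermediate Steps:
X(T) = -3 + T
((5*y + 6*(-6)) + X(3))*(-221) = ((5*5 + 6*(-6)) + (-3 + 3))*(-221) = ((25 - 36) + 0)*(-221) = (-11 + 0)*(-221) = -11*(-221) = 2431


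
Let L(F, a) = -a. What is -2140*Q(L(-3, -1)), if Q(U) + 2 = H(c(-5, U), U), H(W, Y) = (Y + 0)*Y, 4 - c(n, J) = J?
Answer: 2140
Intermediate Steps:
c(n, J) = 4 - J
H(W, Y) = Y**2 (H(W, Y) = Y*Y = Y**2)
Q(U) = -2 + U**2
-2140*Q(L(-3, -1)) = -2140*(-2 + (-1*(-1))**2) = -2140*(-2 + 1**2) = -2140*(-2 + 1) = -2140*(-1) = 2140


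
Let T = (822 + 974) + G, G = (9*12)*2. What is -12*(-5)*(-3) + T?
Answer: 1832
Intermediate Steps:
G = 216 (G = 108*2 = 216)
T = 2012 (T = (822 + 974) + 216 = 1796 + 216 = 2012)
-12*(-5)*(-3) + T = -12*(-5)*(-3) + 2012 = 60*(-3) + 2012 = -180 + 2012 = 1832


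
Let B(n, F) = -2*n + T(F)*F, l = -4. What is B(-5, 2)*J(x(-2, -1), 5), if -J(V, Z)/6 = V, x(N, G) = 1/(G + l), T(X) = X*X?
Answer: 108/5 ≈ 21.600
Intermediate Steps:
T(X) = X²
x(N, G) = 1/(-4 + G) (x(N, G) = 1/(G - 4) = 1/(-4 + G))
J(V, Z) = -6*V
B(n, F) = F³ - 2*n (B(n, F) = -2*n + F²*F = -2*n + F³ = F³ - 2*n)
B(-5, 2)*J(x(-2, -1), 5) = (2³ - 2*(-5))*(-6/(-4 - 1)) = (8 + 10)*(-6/(-5)) = 18*(-6*(-⅕)) = 18*(6/5) = 108/5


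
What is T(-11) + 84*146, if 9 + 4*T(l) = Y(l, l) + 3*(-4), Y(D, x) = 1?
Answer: 12259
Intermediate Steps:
T(l) = -5 (T(l) = -9/4 + (1 + 3*(-4))/4 = -9/4 + (1 - 12)/4 = -9/4 + (¼)*(-11) = -9/4 - 11/4 = -5)
T(-11) + 84*146 = -5 + 84*146 = -5 + 12264 = 12259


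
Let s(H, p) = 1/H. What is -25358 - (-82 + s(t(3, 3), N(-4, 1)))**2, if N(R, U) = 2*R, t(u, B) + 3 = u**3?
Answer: -18475297/576 ≈ -32075.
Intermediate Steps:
t(u, B) = -3 + u**3
-25358 - (-82 + s(t(3, 3), N(-4, 1)))**2 = -25358 - (-82 + 1/(-3 + 3**3))**2 = -25358 - (-82 + 1/(-3 + 27))**2 = -25358 - (-82 + 1/24)**2 = -25358 - (-1967/24)**2 = -25358 - 1*3869089/576 = -25358 - 3869089/576 = -18475297/576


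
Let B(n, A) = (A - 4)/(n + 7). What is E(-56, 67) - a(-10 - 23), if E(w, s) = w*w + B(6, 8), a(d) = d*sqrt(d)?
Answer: 40772/13 + 33*I*sqrt(33) ≈ 3136.3 + 189.57*I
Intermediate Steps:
B(n, A) = (-4 + A)/(7 + n)
a(d) = d**(3/2)
E(w, s) = 4/13 + w**2 (E(w, s) = w*w + (-4 + 8)/(7 + 6) = w**2 + 4/13 = 4/13 + w**2)
E(-56, 67) - a(-10 - 23) = (4/13 + (-56)**2) - (-10 - 23)**(3/2) = (4/13 + 3136) - (-33)**(3/2) = 40772/13 - (-33)*I*sqrt(33) = 40772/13 + 33*I*sqrt(33)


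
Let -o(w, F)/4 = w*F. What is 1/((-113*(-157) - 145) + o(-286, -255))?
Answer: -1/274124 ≈ -3.6480e-6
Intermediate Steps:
o(w, F) = -4*F*w (o(w, F) = -4*w*F = -4*F*w)
1/((-113*(-157) - 145) + o(-286, -255)) = 1/((-113*(-157) - 145) - 4*(-255)*(-286)) = 1/((17741 - 145) - 291720) = 1/(17596 - 291720) = 1/(-274124) = -1/274124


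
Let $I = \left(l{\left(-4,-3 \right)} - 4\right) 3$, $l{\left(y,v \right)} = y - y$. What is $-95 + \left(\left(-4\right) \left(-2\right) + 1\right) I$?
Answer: $-203$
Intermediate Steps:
$l{\left(y,v \right)} = 0$
$I = -12$ ($I = \left(0 - 4\right) 3 = \left(-4\right) 3 = -12$)
$-95 + \left(\left(-4\right) \left(-2\right) + 1\right) I = -95 + \left(\left(-4\right) \left(-2\right) + 1\right) \left(-12\right) = -95 + \left(8 + 1\right) \left(-12\right) = -95 + 9 \left(-12\right) = -95 - 108 = -203$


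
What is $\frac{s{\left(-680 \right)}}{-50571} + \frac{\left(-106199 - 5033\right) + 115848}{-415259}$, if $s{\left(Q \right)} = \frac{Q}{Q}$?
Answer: $- \frac{233850995}{21000062889} \approx -0.011136$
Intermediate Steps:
$s{\left(Q \right)} = 1$
$\frac{s{\left(-680 \right)}}{-50571} + \frac{\left(-106199 - 5033\right) + 115848}{-415259} = 1 \frac{1}{-50571} + \frac{\left(-106199 - 5033\right) + 115848}{-415259} = 1 \left(- \frac{1}{50571}\right) + \left(-111232 + 115848\right) \left(- \frac{1}{415259}\right) = - \frac{1}{50571} + 4616 \left(- \frac{1}{415259}\right) = - \frac{1}{50571} - \frac{4616}{415259} = - \frac{233850995}{21000062889}$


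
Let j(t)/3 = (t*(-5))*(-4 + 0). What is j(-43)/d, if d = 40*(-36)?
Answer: 43/24 ≈ 1.7917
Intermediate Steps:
d = -1440
j(t) = 60*t (j(t) = 3*((t*(-5))*(-4 + 0)) = 3*(-5*t*(-4)) = 3*(20*t) = 60*t)
j(-43)/d = (60*(-43))/(-1440) = -2580*(-1/1440) = 43/24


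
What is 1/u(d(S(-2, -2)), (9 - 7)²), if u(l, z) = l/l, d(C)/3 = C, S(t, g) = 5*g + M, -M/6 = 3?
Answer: 1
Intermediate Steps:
M = -18 (M = -6*3 = -18)
S(t, g) = -18 + 5*g (S(t, g) = 5*g - 18 = -18 + 5*g)
d(C) = 3*C
u(l, z) = 1
1/u(d(S(-2, -2)), (9 - 7)²) = 1/1 = 1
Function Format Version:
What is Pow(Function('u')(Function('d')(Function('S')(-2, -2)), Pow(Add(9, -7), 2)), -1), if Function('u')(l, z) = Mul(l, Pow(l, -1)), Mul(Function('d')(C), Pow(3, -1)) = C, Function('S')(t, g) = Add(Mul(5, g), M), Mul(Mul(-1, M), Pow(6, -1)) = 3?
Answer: 1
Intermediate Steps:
M = -18 (M = Mul(-6, 3) = -18)
Function('S')(t, g) = Add(-18, Mul(5, g)) (Function('S')(t, g) = Add(Mul(5, g), -18) = Add(-18, Mul(5, g)))
Function('d')(C) = Mul(3, C)
Function('u')(l, z) = 1
Pow(Function('u')(Function('d')(Function('S')(-2, -2)), Pow(Add(9, -7), 2)), -1) = Pow(1, -1) = 1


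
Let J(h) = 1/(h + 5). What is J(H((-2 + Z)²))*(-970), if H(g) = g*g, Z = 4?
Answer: -970/21 ≈ -46.190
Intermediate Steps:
H(g) = g²
J(h) = 1/(5 + h)
J(H((-2 + Z)²))*(-970) = -970/(5 + ((-2 + 4)²)²) = -970/(5 + (2²)²) = -970/(5 + 4²) = -970/(5 + 16) = -970/21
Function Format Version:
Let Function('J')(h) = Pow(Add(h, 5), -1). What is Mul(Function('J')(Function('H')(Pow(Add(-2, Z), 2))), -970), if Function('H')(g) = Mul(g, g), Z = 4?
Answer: Rational(-970, 21) ≈ -46.190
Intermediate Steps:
Function('H')(g) = Pow(g, 2)
Function('J')(h) = Pow(Add(5, h), -1)
Mul(Function('J')(Function('H')(Pow(Add(-2, Z), 2))), -970) = Mul(Pow(Add(5, Pow(Pow(Add(-2, 4), 2), 2)), -1), -970) = Mul(Pow(Add(5, Pow(Pow(2, 2), 2)), -1), -970) = Mul(Pow(Add(5, Pow(4, 2)), -1), -970) = Mul(Pow(Add(5, 16), -1), -970) = Mul(Pow(21, -1), -970) = Mul(Rational(1, 21), -970) = Rational(-970, 21)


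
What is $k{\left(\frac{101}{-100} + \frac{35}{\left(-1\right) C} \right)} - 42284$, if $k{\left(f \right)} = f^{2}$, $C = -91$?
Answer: $- \frac{71459299031}{1690000} \approx -42284.0$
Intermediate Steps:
$k{\left(\frac{101}{-100} + \frac{35}{\left(-1\right) C} \right)} - 42284 = \left(\frac{101}{-100} + \frac{35}{\left(-1\right) \left(-91\right)}\right)^{2} - 42284 = \left(101 \left(- \frac{1}{100}\right) + \frac{35}{91}\right)^{2} - 42284 = \left(- \frac{101}{100} + 35 \cdot \frac{1}{91}\right)^{2} - 42284 = \left(- \frac{101}{100} + \frac{5}{13}\right)^{2} - 42284 = \left(- \frac{813}{1300}\right)^{2} - 42284 = \frac{660969}{1690000} - 42284 = - \frac{71459299031}{1690000}$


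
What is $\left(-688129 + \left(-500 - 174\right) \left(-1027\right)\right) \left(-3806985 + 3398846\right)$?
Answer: $-1660717591$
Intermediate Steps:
$\left(-688129 + \left(-500 - 174\right) \left(-1027\right)\right) \left(-3806985 + 3398846\right) = \left(-688129 - -692198\right) \left(-408139\right) = \left(-688129 + 692198\right) \left(-408139\right) = 4069 \left(-408139\right) = -1660717591$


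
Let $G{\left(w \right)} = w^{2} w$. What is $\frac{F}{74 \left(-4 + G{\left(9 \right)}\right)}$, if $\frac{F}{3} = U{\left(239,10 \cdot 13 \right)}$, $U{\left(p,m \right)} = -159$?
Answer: $- \frac{477}{53650} \approx -0.008891$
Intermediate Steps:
$G{\left(w \right)} = w^{3}$
$F = -477$ ($F = 3 \left(-159\right) = -477$)
$\frac{F}{74 \left(-4 + G{\left(9 \right)}\right)} = - \frac{477}{74 \left(-4 + 9^{3}\right)} = - \frac{477}{74 \left(-4 + 729\right)} = - \frac{477}{74 \cdot 725} = - \frac{477}{53650}$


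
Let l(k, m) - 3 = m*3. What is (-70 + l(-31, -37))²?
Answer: 31684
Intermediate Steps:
l(k, m) = 3 + 3*m (l(k, m) = 3 + m*3 = 3 + 3*m)
(-70 + l(-31, -37))² = (-70 + (3 + 3*(-37)))² = (-70 + (3 - 111))² = (-70 - 108)² = (-178)² = 31684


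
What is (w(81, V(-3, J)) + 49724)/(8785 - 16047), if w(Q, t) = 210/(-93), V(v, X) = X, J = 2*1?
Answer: -770687/112561 ≈ -6.8468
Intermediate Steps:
J = 2
w(Q, t) = -70/31 (w(Q, t) = 210*(-1/93) = -70/31)
(w(81, V(-3, J)) + 49724)/(8785 - 16047) = (-70/31 + 49724)/(8785 - 16047) = (1541374/31)/(-7262) = (1541374/31)*(-1/7262) = -770687/112561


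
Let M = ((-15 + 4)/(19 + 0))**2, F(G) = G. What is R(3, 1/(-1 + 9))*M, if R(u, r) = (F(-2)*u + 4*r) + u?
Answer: -605/722 ≈ -0.83795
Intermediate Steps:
R(u, r) = -u + 4*r (R(u, r) = (-2*u + 4*r) + u = -u + 4*r)
M = 121/361 (M = (-11/19)**2 = 121/361 ≈ 0.33518)
R(3, 1/(-1 + 9))*M = (-1*3 + 4/(-1 + 9))*(121/361) = (-3 + 4/8)*(121/361) = (-3 + 4*(1/8))*(121/361) = (-3 + 1/2)*(121/361) = -5/2*121/361 = -605/722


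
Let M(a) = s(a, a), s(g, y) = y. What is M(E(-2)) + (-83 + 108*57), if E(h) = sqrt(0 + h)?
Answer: 6073 + I*sqrt(2) ≈ 6073.0 + 1.4142*I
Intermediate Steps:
E(h) = sqrt(h)
M(a) = a
M(E(-2)) + (-83 + 108*57) = sqrt(-2) + (-83 + 108*57) = I*sqrt(2) + (-83 + 6156) = I*sqrt(2) + 6073 = 6073 + I*sqrt(2)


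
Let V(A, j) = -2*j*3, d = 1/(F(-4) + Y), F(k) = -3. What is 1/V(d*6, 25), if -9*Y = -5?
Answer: -1/150 ≈ -0.0066667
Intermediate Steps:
Y = 5/9 (Y = -1/9*(-5) = 5/9 ≈ 0.55556)
d = -9/22 (d = 1/(-3 + 5/9) = 1/(-22/9) = -9/22 ≈ -0.40909)
V(A, j) = -6*j
1/V(d*6, 25) = 1/(-6*25) = 1/(-150) = -1/150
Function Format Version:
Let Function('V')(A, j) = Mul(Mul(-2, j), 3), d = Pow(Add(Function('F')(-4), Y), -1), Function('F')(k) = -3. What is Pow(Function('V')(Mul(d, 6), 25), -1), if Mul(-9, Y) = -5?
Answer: Rational(-1, 150) ≈ -0.0066667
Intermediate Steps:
Y = Rational(5, 9) (Y = Mul(Rational(-1, 9), -5) = Rational(5, 9) ≈ 0.55556)
d = Rational(-9, 22) (d = Pow(Add(-3, Rational(5, 9)), -1) = Pow(Rational(-22, 9), -1) = Rational(-9, 22) ≈ -0.40909)
Function('V')(A, j) = Mul(-6, j)
Pow(Function('V')(Mul(d, 6), 25), -1) = Pow(Mul(-6, 25), -1) = Pow(-150, -1) = Rational(-1, 150)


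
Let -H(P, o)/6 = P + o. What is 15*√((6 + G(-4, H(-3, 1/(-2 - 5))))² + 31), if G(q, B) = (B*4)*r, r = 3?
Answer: 15*√2645395/7 ≈ 3485.3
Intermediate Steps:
H(P, o) = -6*P - 6*o (H(P, o) = -6*(P + o) = -6*P - 6*o)
G(q, B) = 12*B (G(q, B) = (B*4)*3 = (4*B)*3 = 12*B)
15*√((6 + G(-4, H(-3, 1/(-2 - 5))))² + 31) = 15*√((6 + 12*(-6*(-3) - 6/(-2 - 5)))² + 31) = 15*√((6 + 12*(18 - 6/(-7)))² + 31) = 15*√((6 + 12*(18 - 6*(-⅐)))² + 31) = 15*√((6 + 12*(18 + 6/7))² + 31) = 15*√((6 + 12*(132/7))² + 31) = 15*√((6 + 1584/7)² + 31) = 15*√((1626/7)² + 31) = 15*√(2643876/49 + 31) = 15*√(2645395/49) = 15*(√2645395/7) = 15*√2645395/7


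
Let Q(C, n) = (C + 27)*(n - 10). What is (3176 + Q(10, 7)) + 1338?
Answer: 4403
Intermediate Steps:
Q(C, n) = (-10 + n)*(27 + C) (Q(C, n) = (27 + C)*(-10 + n) = (-10 + n)*(27 + C))
(3176 + Q(10, 7)) + 1338 = (3176 + (-270 - 10*10 + 27*7 + 10*7)) + 1338 = (3176 + (-270 - 100 + 189 + 70)) + 1338 = (3176 - 111) + 1338 = 3065 + 1338 = 4403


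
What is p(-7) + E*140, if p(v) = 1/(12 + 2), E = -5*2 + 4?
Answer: -11759/14 ≈ -839.93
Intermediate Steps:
E = -6 (E = -10 + 4 = -6)
p(v) = 1/14
p(-7) + E*140 = 1/14 - 6*140 = 1/14 - 840 = -11759/14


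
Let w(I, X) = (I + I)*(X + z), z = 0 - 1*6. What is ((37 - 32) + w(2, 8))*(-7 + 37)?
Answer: 390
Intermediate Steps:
z = -6 (z = 0 - 6 = -6)
w(I, X) = 2*I*(-6 + X) (w(I, X) = (I + I)*(X - 6) = (2*I)*(-6 + X) = 2*I*(-6 + X))
((37 - 32) + w(2, 8))*(-7 + 37) = ((37 - 32) + 2*2*(-6 + 8))*(-7 + 37) = (5 + 2*2*2)*30 = (5 + 8)*30 = 13*30 = 390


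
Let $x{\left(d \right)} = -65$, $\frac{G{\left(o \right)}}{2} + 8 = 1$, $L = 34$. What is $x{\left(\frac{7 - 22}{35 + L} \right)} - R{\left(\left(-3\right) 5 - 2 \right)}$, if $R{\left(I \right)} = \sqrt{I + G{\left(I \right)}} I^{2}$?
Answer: $-65 - 289 i \sqrt{31} \approx -65.0 - 1609.1 i$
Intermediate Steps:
$G{\left(o \right)} = -14$ ($G{\left(o \right)} = -16 + 2 \cdot 1 = -16 + 2 = -14$)
$R{\left(I \right)} = I^{2} \sqrt{-14 + I}$ ($R{\left(I \right)} = \sqrt{I - 14} I^{2} = \sqrt{-14 + I} I^{2} = I^{2} \sqrt{-14 + I}$)
$x{\left(\frac{7 - 22}{35 + L} \right)} - R{\left(\left(-3\right) 5 - 2 \right)} = -65 - \left(\left(-3\right) 5 - 2\right)^{2} \sqrt{-14 - 17} = -65 - \left(-15 - 2\right)^{2} \sqrt{-14 - 17} = -65 - \left(-17\right)^{2} \sqrt{-14 - 17} = -65 - 289 \sqrt{-31} = -65 - 289 i \sqrt{31}$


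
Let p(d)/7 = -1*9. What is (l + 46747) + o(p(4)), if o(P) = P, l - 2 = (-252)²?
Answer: 110190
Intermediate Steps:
p(d) = -63 (p(d) = 7*(-1*9) = 7*(-9) = -63)
l = 63506 (l = 2 + (-252)² = 2 + 63504 = 63506)
(l + 46747) + o(p(4)) = (63506 + 46747) - 63 = 110253 - 63 = 110190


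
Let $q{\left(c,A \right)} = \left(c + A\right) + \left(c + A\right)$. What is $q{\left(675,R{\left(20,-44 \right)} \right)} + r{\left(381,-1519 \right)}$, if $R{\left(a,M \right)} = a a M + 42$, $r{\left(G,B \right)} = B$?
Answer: $-35285$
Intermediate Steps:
$R{\left(a,M \right)} = 42 + M a^{2}$ ($R{\left(a,M \right)} = a^{2} M + 42 = M a^{2} + 42 = 42 + M a^{2}$)
$q{\left(c,A \right)} = 2 A + 2 c$ ($q{\left(c,A \right)} = \left(A + c\right) + \left(A + c\right) = 2 A + 2 c$)
$q{\left(675,R{\left(20,-44 \right)} \right)} + r{\left(381,-1519 \right)} = \left(2 \left(42 - 44 \cdot 20^{2}\right) + 2 \cdot 675\right) - 1519 = \left(2 \left(42 - 17600\right) + 1350\right) - 1519 = \left(2 \left(-17558\right) + 1350\right) - 1519 = \left(-35116 + 1350\right) - 1519 = -33766 - 1519 = -35285$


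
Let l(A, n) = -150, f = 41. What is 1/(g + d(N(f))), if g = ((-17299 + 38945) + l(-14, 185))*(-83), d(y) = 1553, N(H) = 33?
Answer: -1/1782615 ≈ -5.6097e-7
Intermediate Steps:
g = -1784168 (g = ((-17299 + 38945) - 150)*(-83) = (21646 - 150)*(-83) = 21496*(-83) = -1784168)
1/(g + d(N(f))) = 1/(-1784168 + 1553) = 1/(-1782615) = -1/1782615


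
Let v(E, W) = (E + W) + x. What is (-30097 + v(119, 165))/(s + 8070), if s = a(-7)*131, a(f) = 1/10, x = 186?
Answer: -296270/80831 ≈ -3.6653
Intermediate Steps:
a(f) = 1/10
v(E, W) = 186 + E + W (v(E, W) = (E + W) + 186 = 186 + E + W)
s = 131/10 (s = (1/10)*131 = 131/10 ≈ 13.100)
(-30097 + v(119, 165))/(s + 8070) = (-30097 + (186 + 119 + 165))/(131/10 + 8070) = (-30097 + 470)/(80831/10) = -29627*10/80831 = -296270/80831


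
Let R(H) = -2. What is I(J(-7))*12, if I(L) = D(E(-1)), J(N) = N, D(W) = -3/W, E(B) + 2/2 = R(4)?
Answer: 12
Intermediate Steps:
E(B) = -3 (E(B) = -1 - 2 = -3)
I(L) = 1 (I(L) = -3/(-3) = -3*(-⅓) = 1)
I(J(-7))*12 = 1*12 = 12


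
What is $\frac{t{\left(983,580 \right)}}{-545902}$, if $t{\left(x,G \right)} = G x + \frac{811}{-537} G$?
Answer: $- \frac{152847400}{146574687} \approx -1.0428$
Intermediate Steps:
$t{\left(x,G \right)} = - \frac{811 G}{537} + G x$ ($t{\left(x,G \right)} = G x + 811 \left(- \frac{1}{537}\right) G = G x - \frac{811 G}{537} = - \frac{811 G}{537} + G x$)
$\frac{t{\left(983,580 \right)}}{-545902} = \frac{\frac{1}{537} \cdot 580 \left(-811 + 537 \cdot 983\right)}{-545902} = \frac{1}{537} \cdot 580 \left(-811 + 527871\right) \left(- \frac{1}{545902}\right) = \frac{1}{537} \cdot 580 \cdot 527060 \left(- \frac{1}{545902}\right) = \frac{305694800}{537} \left(- \frac{1}{545902}\right) = - \frac{152847400}{146574687}$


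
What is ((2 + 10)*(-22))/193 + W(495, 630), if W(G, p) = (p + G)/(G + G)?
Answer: -983/4246 ≈ -0.23151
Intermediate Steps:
W(G, p) = (G + p)/(2*G) (W(G, p) = (G + p)/((2*G)) = (G + p)*(1/(2*G)) = (G + p)/(2*G))
((2 + 10)*(-22))/193 + W(495, 630) = ((2 + 10)*(-22))/193 + (½)*(495 + 630)/495 = (12*(-22))*(1/193) + (½)*(1/495)*1125 = -264*1/193 + 25/22 = -264/193 + 25/22 = -983/4246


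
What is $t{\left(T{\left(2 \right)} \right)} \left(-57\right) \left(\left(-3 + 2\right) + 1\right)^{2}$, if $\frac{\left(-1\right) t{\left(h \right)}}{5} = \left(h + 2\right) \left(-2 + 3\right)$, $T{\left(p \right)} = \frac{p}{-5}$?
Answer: $0$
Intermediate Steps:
$T{\left(p \right)} = - \frac{p}{5}$ ($T{\left(p \right)} = p \left(- \frac{1}{5}\right) = - \frac{p}{5}$)
$t{\left(h \right)} = -10 - 5 h$ ($t{\left(h \right)} = - 5 \left(h + 2\right) \left(-2 + 3\right) = - 5 \left(2 + h\right) 1 = - 5 \left(2 + h\right) = -10 - 5 h$)
$t{\left(T{\left(2 \right)} \right)} \left(-57\right) \left(\left(-3 + 2\right) + 1\right)^{2} = \left(-10 - 5 \left(\left(- \frac{1}{5}\right) 2\right)\right) \left(-57\right) \left(\left(-3 + 2\right) + 1\right)^{2} = \left(-10 - -2\right) \left(-57\right) \left(-1 + 1\right)^{2} = \left(-10 + 2\right) \left(-57\right) 0^{2} = \left(-8\right) \left(-57\right) 0 = 456 \cdot 0 = 0$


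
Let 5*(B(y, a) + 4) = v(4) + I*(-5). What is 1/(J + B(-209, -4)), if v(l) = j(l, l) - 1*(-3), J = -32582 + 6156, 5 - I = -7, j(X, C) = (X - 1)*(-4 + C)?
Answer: -5/132207 ≈ -3.7819e-5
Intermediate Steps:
j(X, C) = (-1 + X)*(-4 + C)
I = 12 (I = 5 - 1*(-7) = 5 + 7 = 12)
J = -26426
v(l) = 7 + l² - 5*l (v(l) = (4 - l - 4*l + l*l) - 1*(-3) = (4 - l - 4*l + l²) + 3 = (4 + l² - 5*l) + 3 = 7 + l² - 5*l)
B(y, a) = -77/5 (B(y, a) = -4 + ((7 + 4² - 5*4) + 12*(-5))/5 = -4 + ((7 + 16 - 20) - 60)/5 = -4 + (3 - 60)/5 = -4 + (⅕)*(-57) = -4 - 57/5 = -77/5)
1/(J + B(-209, -4)) = 1/(-26426 - 77/5) = 1/(-132207/5) = -5/132207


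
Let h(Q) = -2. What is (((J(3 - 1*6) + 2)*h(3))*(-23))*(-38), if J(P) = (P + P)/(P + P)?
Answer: -5244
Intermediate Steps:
J(P) = 1 (J(P) = (2*P)/((2*P)) = (2*P)*(1/(2*P)) = 1)
(((J(3 - 1*6) + 2)*h(3))*(-23))*(-38) = (((1 + 2)*(-2))*(-23))*(-38) = ((3*(-2))*(-23))*(-38) = -6*(-23)*(-38) = 138*(-38) = -5244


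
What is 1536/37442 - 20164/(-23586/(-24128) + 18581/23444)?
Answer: -26691145819328384/2343102930749 ≈ -11391.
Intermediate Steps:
1536/37442 - 20164/(-23586/(-24128) + 18581/23444) = 1536*(1/37442) - 20164/(-23586*(-1/24128) + 18581*(1/23444)) = 768/18721 - 20164/(11793/12064 + 18581/23444) = 768/18721 - 20164/125159069/70707104 = 768/18721 - 20164*70707104/125159069 = 768/18721 - 1425738045056/125159069 = -26691145819328384/2343102930749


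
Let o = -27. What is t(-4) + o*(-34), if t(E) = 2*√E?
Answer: 918 + 4*I ≈ 918.0 + 4.0*I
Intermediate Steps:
t(-4) + o*(-34) = 2*√(-4) - 27*(-34) = 2*(2*I) + 918 = 4*I + 918 = 918 + 4*I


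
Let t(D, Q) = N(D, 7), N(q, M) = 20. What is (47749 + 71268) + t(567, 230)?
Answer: 119037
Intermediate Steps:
t(D, Q) = 20
(47749 + 71268) + t(567, 230) = (47749 + 71268) + 20 = 119017 + 20 = 119037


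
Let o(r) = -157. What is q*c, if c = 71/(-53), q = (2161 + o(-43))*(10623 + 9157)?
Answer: -2814377520/53 ≈ -5.3101e+7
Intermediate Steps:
q = 39639120 (q = (2161 - 157)*(10623 + 9157) = 2004*19780 = 39639120)
c = -71/53 (c = 71*(-1/53) = -71/53 ≈ -1.3396)
q*c = 39639120*(-71/53) = -2814377520/53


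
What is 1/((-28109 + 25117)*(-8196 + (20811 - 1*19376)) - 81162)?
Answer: 1/20147750 ≈ 4.9633e-8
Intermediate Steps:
1/((-28109 + 25117)*(-8196 + (20811 - 1*19376)) - 81162) = 1/(-2992*(-8196 + (20811 - 19376)) - 81162) = 1/(-2992*(-8196 + 1435) - 81162) = 1/(-2992*(-6761) - 81162) = 1/(20228912 - 81162) = 1/20147750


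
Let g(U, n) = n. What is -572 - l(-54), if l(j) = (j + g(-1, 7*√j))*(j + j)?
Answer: -6404 + 2268*I*√6 ≈ -6404.0 + 5555.4*I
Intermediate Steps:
l(j) = 2*j*(j + 7*√j) (l(j) = (j + 7*√j)*(j + j) = (j + 7*√j)*(2*j) = 2*j*(j + 7*√j))
-572 - l(-54) = -572 - 2*(-54)*(-54 + 7*√(-54)) = -572 - 2*(-54)*(-54 + 7*(3*I*√6)) = -572 - 2*(-54)*(-54 + 21*I*√6) = -572 - (5832 - 2268*I*√6) = -572 + (-5832 + 2268*I*√6) = -6404 + 2268*I*√6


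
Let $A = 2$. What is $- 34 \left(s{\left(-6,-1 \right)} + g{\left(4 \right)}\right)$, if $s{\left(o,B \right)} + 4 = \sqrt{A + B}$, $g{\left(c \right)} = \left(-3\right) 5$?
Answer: $612$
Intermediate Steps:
$g{\left(c \right)} = -15$
$s{\left(o,B \right)} = -4 + \sqrt{2 + B}$
$- 34 \left(s{\left(-6,-1 \right)} + g{\left(4 \right)}\right) = - 34 \left(\left(-4 + \sqrt{2 - 1}\right) - 15\right) = - 34 \left(\left(-4 + \sqrt{1}\right) - 15\right) = - 34 \left(\left(-4 + 1\right) - 15\right) = - 34 \left(-3 - 15\right) = \left(-34\right) \left(-18\right) = 612$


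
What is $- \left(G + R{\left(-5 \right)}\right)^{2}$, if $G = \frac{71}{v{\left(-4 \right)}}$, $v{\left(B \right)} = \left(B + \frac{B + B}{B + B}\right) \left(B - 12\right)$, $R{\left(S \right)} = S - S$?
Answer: $- \frac{5041}{2304} \approx -2.1879$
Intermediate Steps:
$R{\left(S \right)} = 0$
$v{\left(B \right)} = \left(1 + B\right) \left(-12 + B\right)$ ($v{\left(B \right)} = \left(B + \frac{2 B}{2 B}\right) \left(-12 + B\right) = \left(B + 2 B \frac{1}{2 B}\right) \left(-12 + B\right) = \left(B + 1\right) \left(-12 + B\right) = \left(1 + B\right) \left(-12 + B\right)$)
$G = \frac{71}{48}$ ($G = \frac{71}{-12 + \left(-4\right)^{2} - -44} = \frac{71}{-12 + 16 + 44} = \frac{71}{48} \approx 1.4792$)
$- \left(G + R{\left(-5 \right)}\right)^{2} = - \left(\frac{71}{48} + 0\right)^{2} = - \left(\frac{71}{48}\right)^{2} = \left(-1\right) \frac{5041}{2304} = - \frac{5041}{2304}$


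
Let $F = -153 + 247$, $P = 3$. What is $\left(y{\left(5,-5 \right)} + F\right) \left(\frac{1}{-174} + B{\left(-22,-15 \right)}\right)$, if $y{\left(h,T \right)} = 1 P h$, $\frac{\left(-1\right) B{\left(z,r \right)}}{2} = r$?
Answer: $\frac{568871}{174} \approx 3269.4$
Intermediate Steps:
$F = 94$
$B{\left(z,r \right)} = - 2 r$
$y{\left(h,T \right)} = 3 h$ ($y{\left(h,T \right)} = 1 \cdot 3 h = 3 h$)
$\left(y{\left(5,-5 \right)} + F\right) \left(\frac{1}{-174} + B{\left(-22,-15 \right)}\right) = \left(3 \cdot 5 + 94\right) \left(\frac{1}{-174} - -30\right) = \left(15 + 94\right) \left(- \frac{1}{174} + 30\right) = 109 \cdot \frac{5219}{174} = \frac{568871}{174}$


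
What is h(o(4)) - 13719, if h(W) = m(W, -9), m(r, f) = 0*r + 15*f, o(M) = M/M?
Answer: -13854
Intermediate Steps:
o(M) = 1
m(r, f) = 15*f (m(r, f) = 0 + 15*f = 15*f)
h(W) = -135 (h(W) = 15*(-9) = -135)
h(o(4)) - 13719 = -135 - 13719 = -13854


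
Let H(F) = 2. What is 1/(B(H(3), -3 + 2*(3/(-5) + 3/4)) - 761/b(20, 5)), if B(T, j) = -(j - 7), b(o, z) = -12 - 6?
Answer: 45/2339 ≈ 0.019239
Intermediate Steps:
b(o, z) = -18
B(T, j) = 7 - j (B(T, j) = -(-7 + j) = 7 - j)
1/(B(H(3), -3 + 2*(3/(-5) + 3/4)) - 761/b(20, 5)) = 1/((7 - (-3 + 2*(3/(-5) + 3/4))) - 761/(-18)) = 1/((7 - (-3 + 2*(3*(-⅕) + 3*(¼)))) - 761*(-1/18)) = 1/((7 - (-3 + 2*(-⅗ + ¾))) + 761/18) = 1/((7 - (-3 + 2*(3/20))) + 761/18) = 1/((7 - (-3 + 3/10)) + 761/18) = 1/((7 - 1*(-27/10)) + 761/18) = 1/((7 + 27/10) + 761/18) = 1/(97/10 + 761/18) = 1/(2339/45) = 45/2339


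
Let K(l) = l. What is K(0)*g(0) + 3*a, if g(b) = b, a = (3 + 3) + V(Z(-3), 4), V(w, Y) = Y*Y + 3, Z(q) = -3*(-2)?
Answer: 75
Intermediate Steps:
Z(q) = 6
V(w, Y) = 3 + Y² (V(w, Y) = Y² + 3 = 3 + Y²)
a = 25 (a = (3 + 3) + (3 + 4²) = 6 + (3 + 16) = 6 + 19 = 25)
K(0)*g(0) + 3*a = 0*0 + 3*25 = 0 + 75 = 75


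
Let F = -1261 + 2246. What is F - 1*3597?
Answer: -2612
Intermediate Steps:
F = 985
F - 1*3597 = 985 - 1*3597 = 985 - 3597 = -2612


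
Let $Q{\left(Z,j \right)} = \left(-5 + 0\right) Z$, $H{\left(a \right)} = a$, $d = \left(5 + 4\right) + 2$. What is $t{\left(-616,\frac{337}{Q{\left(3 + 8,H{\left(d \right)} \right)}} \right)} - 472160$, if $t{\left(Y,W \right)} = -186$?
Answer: $-472346$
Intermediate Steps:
$d = 11$ ($d = 9 + 2 = 11$)
$Q{\left(Z,j \right)} = - 5 Z$
$t{\left(-616,\frac{337}{Q{\left(3 + 8,H{\left(d \right)} \right)}} \right)} - 472160 = -186 - 472160 = -472346$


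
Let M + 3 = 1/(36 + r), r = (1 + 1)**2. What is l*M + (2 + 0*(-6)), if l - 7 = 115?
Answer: -7219/20 ≈ -360.95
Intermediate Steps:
r = 4 (r = 2**2 = 4)
l = 122 (l = 7 + 115 = 122)
M = -119/40 (M = -3 + 1/(36 + 4) = -3 + 1/40 = -119/40 ≈ -2.9750)
l*M + (2 + 0*(-6)) = 122*(-119/40) + (2 + 0*(-6)) = -7259/20 + (2 + 0) = -7259/20 + 2 = -7219/20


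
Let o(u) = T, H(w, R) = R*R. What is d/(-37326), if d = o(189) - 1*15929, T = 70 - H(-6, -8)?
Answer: 15923/37326 ≈ 0.42659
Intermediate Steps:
H(w, R) = R²
T = 6 (T = 70 - 1*(-8)² = 70 - 1*64 = 70 - 64 = 6)
o(u) = 6
d = -15923 (d = 6 - 1*15929 = 6 - 15929 = -15923)
d/(-37326) = -15923/(-37326) = -15923*(-1/37326) = 15923/37326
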